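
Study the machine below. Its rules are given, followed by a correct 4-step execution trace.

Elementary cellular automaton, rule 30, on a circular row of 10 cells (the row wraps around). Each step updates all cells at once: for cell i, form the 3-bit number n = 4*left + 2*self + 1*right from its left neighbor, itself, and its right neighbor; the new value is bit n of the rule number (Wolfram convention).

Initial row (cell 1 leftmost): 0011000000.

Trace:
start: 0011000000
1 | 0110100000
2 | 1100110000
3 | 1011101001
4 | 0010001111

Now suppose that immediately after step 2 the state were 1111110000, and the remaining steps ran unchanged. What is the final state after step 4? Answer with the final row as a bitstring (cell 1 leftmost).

state after step 2 := 1111110000
3 | 1000001001
4 | 0100011111

0100011111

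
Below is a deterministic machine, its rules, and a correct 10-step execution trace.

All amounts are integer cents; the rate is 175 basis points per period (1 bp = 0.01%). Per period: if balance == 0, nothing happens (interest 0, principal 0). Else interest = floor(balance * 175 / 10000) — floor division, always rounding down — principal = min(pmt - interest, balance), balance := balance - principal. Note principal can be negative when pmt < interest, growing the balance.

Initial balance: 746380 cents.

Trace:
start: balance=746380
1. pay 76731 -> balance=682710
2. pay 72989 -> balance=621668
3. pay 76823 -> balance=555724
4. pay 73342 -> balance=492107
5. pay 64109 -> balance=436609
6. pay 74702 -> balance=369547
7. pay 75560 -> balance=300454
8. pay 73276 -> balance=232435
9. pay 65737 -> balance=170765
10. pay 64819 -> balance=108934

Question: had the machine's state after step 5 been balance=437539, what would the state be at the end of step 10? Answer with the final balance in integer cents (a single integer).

109947

state after step 5 := balance=437539
6. pay 74702 -> balance=370493
7. pay 75560 -> balance=301416
8. pay 73276 -> balance=233414
9. pay 65737 -> balance=171761
10. pay 64819 -> balance=109947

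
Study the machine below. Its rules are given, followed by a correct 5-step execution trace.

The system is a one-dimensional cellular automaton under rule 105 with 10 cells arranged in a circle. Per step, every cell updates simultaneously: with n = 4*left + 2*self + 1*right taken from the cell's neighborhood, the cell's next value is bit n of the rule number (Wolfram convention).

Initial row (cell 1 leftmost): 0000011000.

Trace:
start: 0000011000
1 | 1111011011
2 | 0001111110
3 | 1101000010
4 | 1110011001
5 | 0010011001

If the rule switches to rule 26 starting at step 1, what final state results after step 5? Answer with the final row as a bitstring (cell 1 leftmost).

(re-executing steps 1..5 under rule 26; state before step 1: 0000011000)
1 | 0000110100
2 | 0001100010
3 | 0011010101
4 | 1110000000
5 | 1001000001

1001000001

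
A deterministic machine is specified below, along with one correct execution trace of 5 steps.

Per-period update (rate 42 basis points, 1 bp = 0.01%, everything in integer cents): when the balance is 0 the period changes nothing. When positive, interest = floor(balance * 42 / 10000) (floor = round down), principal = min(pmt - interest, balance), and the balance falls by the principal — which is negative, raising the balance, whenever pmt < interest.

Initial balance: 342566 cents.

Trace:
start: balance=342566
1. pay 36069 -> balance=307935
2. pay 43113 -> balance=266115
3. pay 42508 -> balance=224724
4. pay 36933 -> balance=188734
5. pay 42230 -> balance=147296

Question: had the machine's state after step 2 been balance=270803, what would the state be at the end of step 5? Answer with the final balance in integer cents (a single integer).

state after step 2 := balance=270803
3. pay 42508 -> balance=229432
4. pay 36933 -> balance=193462
5. pay 42230 -> balance=152044

152044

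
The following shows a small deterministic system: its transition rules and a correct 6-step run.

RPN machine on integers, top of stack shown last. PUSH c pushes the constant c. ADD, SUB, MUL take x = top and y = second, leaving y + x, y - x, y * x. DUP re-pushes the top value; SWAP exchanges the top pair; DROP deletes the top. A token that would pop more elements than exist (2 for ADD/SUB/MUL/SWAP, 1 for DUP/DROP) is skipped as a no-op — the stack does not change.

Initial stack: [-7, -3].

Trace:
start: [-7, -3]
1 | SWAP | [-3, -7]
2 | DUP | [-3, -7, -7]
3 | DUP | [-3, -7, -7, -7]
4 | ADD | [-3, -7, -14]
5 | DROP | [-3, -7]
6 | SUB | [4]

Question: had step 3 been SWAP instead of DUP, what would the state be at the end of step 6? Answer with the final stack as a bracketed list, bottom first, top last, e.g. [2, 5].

[-3]

(re-executing from step 3 with the substitution; state before step 3: [-3, -7, -7])
3 | SWAP | [-3, -7, -7]
4 | ADD | [-3, -14]
5 | DROP | [-3]
6 | SUB | [-3]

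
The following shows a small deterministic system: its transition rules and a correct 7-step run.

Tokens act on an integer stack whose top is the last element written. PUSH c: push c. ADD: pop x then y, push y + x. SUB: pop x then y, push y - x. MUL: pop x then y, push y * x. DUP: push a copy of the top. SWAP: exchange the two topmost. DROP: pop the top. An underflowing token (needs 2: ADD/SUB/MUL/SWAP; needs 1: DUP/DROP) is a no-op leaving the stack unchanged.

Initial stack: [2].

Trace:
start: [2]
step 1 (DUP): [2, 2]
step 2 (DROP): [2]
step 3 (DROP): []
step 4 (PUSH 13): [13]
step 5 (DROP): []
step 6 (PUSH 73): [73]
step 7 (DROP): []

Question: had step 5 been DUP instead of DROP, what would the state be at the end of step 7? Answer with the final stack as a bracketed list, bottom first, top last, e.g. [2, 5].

[13, 13]

(re-executing from step 5 with the substitution; state before step 5: [13])
step 5 (DUP): [13, 13]
step 6 (PUSH 73): [13, 13, 73]
step 7 (DROP): [13, 13]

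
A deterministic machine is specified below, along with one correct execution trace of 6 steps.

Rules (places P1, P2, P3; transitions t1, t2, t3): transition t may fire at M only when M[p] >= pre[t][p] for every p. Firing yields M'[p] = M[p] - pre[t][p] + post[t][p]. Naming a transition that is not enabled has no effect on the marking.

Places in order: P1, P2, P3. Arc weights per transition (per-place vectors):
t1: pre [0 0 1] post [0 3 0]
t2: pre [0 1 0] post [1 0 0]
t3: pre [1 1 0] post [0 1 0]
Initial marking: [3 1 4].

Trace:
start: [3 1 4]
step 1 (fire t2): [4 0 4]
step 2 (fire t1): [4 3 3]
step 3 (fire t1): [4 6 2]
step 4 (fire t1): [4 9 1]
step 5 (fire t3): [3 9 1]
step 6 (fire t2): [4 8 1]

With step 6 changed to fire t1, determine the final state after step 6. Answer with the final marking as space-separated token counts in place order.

3 12 0

(re-executing from step 6 with the substitution; state before step 6: [3 9 1])
step 6 (fire t1): [3 12 0]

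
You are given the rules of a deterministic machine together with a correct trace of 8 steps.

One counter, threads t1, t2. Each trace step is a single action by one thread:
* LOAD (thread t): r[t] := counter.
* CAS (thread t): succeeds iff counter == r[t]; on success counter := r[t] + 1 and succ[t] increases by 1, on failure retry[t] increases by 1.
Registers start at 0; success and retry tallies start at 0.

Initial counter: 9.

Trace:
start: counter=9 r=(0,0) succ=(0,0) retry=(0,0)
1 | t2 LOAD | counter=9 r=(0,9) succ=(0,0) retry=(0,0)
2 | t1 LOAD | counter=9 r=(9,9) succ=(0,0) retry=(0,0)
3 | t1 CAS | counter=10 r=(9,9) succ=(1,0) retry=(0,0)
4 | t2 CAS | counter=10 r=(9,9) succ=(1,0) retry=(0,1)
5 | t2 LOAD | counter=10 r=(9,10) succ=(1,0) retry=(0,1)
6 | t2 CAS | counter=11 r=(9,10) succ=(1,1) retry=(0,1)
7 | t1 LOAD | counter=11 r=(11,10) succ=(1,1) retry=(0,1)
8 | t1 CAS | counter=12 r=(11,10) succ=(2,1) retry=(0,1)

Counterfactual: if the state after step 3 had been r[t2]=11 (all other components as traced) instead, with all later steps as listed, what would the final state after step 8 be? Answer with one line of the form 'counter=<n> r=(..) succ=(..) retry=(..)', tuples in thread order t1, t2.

counter=12 r=(11,10) succ=(2,1) retry=(0,1)

state after step 3 := counter=10 r=(9,11) succ=(1,0) retry=(0,0)
4 | t2 CAS | counter=10 r=(9,11) succ=(1,0) retry=(0,1)
5 | t2 LOAD | counter=10 r=(9,10) succ=(1,0) retry=(0,1)
6 | t2 CAS | counter=11 r=(9,10) succ=(1,1) retry=(0,1)
7 | t1 LOAD | counter=11 r=(11,10) succ=(1,1) retry=(0,1)
8 | t1 CAS | counter=12 r=(11,10) succ=(2,1) retry=(0,1)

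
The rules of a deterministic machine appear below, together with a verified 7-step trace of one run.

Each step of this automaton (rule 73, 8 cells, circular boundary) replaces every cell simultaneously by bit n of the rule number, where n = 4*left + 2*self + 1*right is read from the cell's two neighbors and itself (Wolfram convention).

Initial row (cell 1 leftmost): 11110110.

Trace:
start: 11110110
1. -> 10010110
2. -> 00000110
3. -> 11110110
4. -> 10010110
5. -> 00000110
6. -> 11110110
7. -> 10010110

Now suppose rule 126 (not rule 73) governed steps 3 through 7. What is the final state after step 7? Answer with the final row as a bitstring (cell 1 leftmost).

(re-executing steps 3..7 under rule 126; state before step 3: 00000110)
3. -> 00001111
4. -> 10011001
5. -> 11111111
6. -> 00000000
7. -> 00000000

00000000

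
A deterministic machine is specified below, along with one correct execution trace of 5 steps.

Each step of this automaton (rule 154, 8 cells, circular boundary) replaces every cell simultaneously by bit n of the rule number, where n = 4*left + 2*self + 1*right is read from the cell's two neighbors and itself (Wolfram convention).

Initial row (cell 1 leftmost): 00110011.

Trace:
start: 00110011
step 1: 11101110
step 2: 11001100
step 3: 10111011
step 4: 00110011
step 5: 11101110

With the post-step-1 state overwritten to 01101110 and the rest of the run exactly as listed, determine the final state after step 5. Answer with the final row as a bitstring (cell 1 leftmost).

state after step 1 := 01101110
step 2: 11001101
step 3: 10111001
step 4: 00110111
step 5: 11100110

11100110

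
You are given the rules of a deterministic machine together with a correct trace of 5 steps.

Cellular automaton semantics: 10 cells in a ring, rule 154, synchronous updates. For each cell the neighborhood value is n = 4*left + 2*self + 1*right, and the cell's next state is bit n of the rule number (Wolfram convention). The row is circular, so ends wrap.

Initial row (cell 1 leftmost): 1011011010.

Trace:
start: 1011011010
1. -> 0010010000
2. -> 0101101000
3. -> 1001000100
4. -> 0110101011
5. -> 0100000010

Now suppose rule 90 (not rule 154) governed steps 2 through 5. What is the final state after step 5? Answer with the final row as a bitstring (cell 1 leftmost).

0100001011

(re-executing steps 2..5 under rule 90; state before step 2: 0010010000)
2. -> 0101101000
3. -> 1001100100
4. -> 0111111011
5. -> 0100001011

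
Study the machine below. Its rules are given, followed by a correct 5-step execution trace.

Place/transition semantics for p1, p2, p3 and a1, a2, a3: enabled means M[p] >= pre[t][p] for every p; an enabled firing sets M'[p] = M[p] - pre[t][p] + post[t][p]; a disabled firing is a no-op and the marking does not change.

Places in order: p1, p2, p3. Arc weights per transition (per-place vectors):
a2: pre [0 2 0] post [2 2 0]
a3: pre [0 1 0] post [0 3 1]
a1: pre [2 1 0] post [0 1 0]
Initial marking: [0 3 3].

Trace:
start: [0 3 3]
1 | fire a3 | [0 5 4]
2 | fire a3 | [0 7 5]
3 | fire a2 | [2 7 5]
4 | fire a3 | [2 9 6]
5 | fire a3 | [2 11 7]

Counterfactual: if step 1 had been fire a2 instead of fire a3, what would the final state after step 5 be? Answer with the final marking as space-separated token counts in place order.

4 9 6

(re-executing from step 1 with the substitution; state before step 1: [0 3 3])
1 | fire a2 | [2 3 3]
2 | fire a3 | [2 5 4]
3 | fire a2 | [4 5 4]
4 | fire a3 | [4 7 5]
5 | fire a3 | [4 9 6]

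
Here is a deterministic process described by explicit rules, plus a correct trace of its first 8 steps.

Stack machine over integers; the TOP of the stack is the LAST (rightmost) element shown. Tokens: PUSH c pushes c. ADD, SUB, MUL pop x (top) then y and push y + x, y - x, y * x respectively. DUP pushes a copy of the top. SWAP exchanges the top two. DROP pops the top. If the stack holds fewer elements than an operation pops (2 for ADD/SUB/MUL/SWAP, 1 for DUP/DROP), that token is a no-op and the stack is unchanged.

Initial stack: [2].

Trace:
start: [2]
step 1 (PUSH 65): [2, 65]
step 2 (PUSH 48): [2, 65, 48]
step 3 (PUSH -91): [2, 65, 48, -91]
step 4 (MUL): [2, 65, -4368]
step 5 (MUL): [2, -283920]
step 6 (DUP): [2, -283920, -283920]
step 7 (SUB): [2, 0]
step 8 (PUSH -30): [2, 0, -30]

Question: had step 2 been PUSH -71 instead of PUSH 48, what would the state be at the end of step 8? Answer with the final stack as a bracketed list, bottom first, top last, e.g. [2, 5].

[2, 0, -30]

(re-executing from step 2 with the substitution; state before step 2: [2, 65])
step 2 (PUSH -71): [2, 65, -71]
step 3 (PUSH -91): [2, 65, -71, -91]
step 4 (MUL): [2, 65, 6461]
step 5 (MUL): [2, 419965]
step 6 (DUP): [2, 419965, 419965]
step 7 (SUB): [2, 0]
step 8 (PUSH -30): [2, 0, -30]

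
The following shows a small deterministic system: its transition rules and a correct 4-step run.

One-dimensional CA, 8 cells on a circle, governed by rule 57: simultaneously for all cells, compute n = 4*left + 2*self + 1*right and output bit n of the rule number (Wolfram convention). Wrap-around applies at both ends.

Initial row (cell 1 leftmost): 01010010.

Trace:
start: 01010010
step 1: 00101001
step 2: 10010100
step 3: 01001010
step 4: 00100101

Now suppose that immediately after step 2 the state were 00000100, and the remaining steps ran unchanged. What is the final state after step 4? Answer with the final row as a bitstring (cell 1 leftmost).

state after step 2 := 00000100
step 3: 11110011
step 4: 00001010

00001010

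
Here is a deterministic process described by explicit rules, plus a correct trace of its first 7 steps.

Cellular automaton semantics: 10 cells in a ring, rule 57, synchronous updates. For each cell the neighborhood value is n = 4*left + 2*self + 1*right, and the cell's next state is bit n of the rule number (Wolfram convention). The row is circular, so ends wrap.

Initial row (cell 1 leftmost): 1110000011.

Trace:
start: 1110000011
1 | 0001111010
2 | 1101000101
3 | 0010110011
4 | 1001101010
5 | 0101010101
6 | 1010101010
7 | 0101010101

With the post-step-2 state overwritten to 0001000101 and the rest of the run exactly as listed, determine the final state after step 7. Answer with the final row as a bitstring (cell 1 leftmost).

state after step 2 := 0001000101
3 | 1100110010
4 | 1010101001
5 | 0101010101
6 | 1010101010
7 | 0101010101

0101010101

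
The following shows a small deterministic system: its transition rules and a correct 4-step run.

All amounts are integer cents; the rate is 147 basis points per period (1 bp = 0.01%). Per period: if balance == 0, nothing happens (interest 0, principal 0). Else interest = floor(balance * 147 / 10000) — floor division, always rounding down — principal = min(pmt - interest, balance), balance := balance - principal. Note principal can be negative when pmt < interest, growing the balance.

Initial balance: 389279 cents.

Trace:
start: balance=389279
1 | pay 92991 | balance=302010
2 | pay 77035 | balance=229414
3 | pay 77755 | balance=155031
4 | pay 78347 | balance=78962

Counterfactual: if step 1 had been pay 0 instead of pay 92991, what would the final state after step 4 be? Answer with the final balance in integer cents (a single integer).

(re-executing from step 1 with the substitution; state before step 1: balance=389279)
1 | pay 0 | balance=395001
2 | pay 77035 | balance=323772
3 | pay 77755 | balance=250776
4 | pay 78347 | balance=176115

176115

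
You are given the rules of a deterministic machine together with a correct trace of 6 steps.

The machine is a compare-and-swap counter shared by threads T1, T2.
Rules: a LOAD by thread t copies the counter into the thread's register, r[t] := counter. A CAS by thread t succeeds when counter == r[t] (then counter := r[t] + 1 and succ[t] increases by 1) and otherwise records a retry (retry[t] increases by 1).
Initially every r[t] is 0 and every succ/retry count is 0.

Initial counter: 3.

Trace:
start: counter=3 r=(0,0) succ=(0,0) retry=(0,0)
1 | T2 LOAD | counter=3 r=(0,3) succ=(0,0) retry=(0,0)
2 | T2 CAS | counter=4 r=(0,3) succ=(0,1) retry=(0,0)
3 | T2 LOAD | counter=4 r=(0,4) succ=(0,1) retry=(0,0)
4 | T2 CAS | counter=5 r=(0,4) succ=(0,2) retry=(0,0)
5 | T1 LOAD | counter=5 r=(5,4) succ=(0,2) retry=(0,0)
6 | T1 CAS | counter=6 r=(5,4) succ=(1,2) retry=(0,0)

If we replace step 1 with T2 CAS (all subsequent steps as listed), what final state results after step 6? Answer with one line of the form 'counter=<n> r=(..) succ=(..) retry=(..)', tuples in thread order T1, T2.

(re-executing from step 1 with the substitution; state before step 1: counter=3 r=(0,0) succ=(0,0) retry=(0,0))
1 | T2 CAS | counter=3 r=(0,0) succ=(0,0) retry=(0,1)
2 | T2 CAS | counter=3 r=(0,0) succ=(0,0) retry=(0,2)
3 | T2 LOAD | counter=3 r=(0,3) succ=(0,0) retry=(0,2)
4 | T2 CAS | counter=4 r=(0,3) succ=(0,1) retry=(0,2)
5 | T1 LOAD | counter=4 r=(4,3) succ=(0,1) retry=(0,2)
6 | T1 CAS | counter=5 r=(4,3) succ=(1,1) retry=(0,2)

counter=5 r=(4,3) succ=(1,1) retry=(0,2)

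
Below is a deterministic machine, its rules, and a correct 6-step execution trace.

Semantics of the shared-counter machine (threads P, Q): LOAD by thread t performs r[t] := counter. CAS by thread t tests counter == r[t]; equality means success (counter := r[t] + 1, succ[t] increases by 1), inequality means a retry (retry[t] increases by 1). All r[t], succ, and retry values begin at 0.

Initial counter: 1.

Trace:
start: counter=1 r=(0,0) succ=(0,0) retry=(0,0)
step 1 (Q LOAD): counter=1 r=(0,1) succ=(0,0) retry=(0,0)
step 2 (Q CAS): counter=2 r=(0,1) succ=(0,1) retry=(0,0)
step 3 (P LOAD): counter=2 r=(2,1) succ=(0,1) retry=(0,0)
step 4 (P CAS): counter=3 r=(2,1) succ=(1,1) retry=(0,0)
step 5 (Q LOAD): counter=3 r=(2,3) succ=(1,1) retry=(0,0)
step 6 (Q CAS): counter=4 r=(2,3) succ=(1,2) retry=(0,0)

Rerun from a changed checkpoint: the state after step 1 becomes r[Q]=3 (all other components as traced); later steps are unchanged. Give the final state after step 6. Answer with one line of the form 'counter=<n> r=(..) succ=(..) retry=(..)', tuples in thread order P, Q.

counter=3 r=(1,2) succ=(1,1) retry=(0,1)

state after step 1 := counter=1 r=(0,3) succ=(0,0) retry=(0,0)
step 2 (Q CAS): counter=1 r=(0,3) succ=(0,0) retry=(0,1)
step 3 (P LOAD): counter=1 r=(1,3) succ=(0,0) retry=(0,1)
step 4 (P CAS): counter=2 r=(1,3) succ=(1,0) retry=(0,1)
step 5 (Q LOAD): counter=2 r=(1,2) succ=(1,0) retry=(0,1)
step 6 (Q CAS): counter=3 r=(1,2) succ=(1,1) retry=(0,1)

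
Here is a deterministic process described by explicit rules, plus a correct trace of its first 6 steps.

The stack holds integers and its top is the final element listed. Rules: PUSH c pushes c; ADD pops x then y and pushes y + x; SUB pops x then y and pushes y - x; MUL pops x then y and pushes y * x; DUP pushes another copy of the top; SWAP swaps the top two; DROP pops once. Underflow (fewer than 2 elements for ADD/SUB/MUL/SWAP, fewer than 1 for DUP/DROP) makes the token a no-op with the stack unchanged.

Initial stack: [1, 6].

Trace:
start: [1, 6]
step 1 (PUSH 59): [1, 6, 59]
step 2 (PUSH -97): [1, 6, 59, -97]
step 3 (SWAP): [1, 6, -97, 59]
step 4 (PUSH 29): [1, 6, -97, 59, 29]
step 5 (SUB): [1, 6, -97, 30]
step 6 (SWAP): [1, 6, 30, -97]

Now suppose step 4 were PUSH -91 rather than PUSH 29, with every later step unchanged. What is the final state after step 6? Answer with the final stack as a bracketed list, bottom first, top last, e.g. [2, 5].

(re-executing from step 4 with the substitution; state before step 4: [1, 6, -97, 59])
step 4 (PUSH -91): [1, 6, -97, 59, -91]
step 5 (SUB): [1, 6, -97, 150]
step 6 (SWAP): [1, 6, 150, -97]

[1, 6, 150, -97]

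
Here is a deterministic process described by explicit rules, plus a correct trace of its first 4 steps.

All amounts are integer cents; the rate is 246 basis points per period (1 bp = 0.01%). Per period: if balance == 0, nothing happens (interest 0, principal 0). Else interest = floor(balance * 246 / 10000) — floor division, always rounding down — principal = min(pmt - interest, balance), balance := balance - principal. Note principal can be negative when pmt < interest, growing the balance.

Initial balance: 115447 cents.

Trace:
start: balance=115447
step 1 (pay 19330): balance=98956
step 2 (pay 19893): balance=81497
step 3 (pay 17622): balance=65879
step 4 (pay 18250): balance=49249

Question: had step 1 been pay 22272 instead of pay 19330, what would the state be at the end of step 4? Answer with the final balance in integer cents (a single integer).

46084

(re-executing from step 1 with the substitution; state before step 1: balance=115447)
step 1 (pay 22272): balance=96014
step 2 (pay 19893): balance=78482
step 3 (pay 17622): balance=62790
step 4 (pay 18250): balance=46084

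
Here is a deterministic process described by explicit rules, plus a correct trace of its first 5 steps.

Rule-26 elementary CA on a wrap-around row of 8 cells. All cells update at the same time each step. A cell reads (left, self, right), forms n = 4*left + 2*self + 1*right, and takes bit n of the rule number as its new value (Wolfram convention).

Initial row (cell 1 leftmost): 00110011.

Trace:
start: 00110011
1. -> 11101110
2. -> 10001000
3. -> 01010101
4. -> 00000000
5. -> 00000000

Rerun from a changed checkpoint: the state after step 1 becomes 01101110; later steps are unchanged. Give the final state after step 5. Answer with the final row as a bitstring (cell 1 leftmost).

state after step 1 := 01101110
2. -> 11001001
3. -> 00110111
4. -> 11100100
5. -> 10011011

10011011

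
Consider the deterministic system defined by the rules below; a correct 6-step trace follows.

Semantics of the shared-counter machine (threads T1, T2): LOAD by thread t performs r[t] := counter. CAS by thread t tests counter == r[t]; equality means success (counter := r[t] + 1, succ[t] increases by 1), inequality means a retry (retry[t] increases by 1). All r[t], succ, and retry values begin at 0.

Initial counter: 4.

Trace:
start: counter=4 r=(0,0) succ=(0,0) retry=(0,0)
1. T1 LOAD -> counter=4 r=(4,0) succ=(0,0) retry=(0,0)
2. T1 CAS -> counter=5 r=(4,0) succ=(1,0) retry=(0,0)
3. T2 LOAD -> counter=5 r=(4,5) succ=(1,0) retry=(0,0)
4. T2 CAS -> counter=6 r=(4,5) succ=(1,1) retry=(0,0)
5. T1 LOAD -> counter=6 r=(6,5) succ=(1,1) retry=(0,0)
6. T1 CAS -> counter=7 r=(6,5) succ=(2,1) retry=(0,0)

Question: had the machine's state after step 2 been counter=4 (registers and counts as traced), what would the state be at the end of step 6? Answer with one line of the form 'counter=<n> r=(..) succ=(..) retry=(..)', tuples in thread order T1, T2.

state after step 2 := counter=4 r=(4,0) succ=(1,0) retry=(0,0)
3. T2 LOAD -> counter=4 r=(4,4) succ=(1,0) retry=(0,0)
4. T2 CAS -> counter=5 r=(4,4) succ=(1,1) retry=(0,0)
5. T1 LOAD -> counter=5 r=(5,4) succ=(1,1) retry=(0,0)
6. T1 CAS -> counter=6 r=(5,4) succ=(2,1) retry=(0,0)

counter=6 r=(5,4) succ=(2,1) retry=(0,0)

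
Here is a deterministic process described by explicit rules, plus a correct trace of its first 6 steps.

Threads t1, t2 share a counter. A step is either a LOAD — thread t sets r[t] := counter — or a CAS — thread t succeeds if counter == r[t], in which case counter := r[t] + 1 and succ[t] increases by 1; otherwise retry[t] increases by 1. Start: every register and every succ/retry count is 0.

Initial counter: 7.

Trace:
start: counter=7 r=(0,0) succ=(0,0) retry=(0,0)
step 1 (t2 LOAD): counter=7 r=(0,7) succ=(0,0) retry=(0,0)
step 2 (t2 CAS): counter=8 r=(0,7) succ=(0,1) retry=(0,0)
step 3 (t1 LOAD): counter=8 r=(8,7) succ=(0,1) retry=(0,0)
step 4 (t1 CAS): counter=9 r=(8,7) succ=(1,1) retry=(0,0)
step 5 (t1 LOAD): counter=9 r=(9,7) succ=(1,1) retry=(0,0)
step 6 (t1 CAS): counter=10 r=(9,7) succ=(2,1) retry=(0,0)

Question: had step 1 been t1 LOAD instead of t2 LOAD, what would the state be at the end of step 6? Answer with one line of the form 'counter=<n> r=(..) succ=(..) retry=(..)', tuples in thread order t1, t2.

(re-executing from step 1 with the substitution; state before step 1: counter=7 r=(0,0) succ=(0,0) retry=(0,0))
step 1 (t1 LOAD): counter=7 r=(7,0) succ=(0,0) retry=(0,0)
step 2 (t2 CAS): counter=7 r=(7,0) succ=(0,0) retry=(0,1)
step 3 (t1 LOAD): counter=7 r=(7,0) succ=(0,0) retry=(0,1)
step 4 (t1 CAS): counter=8 r=(7,0) succ=(1,0) retry=(0,1)
step 5 (t1 LOAD): counter=8 r=(8,0) succ=(1,0) retry=(0,1)
step 6 (t1 CAS): counter=9 r=(8,0) succ=(2,0) retry=(0,1)

counter=9 r=(8,0) succ=(2,0) retry=(0,1)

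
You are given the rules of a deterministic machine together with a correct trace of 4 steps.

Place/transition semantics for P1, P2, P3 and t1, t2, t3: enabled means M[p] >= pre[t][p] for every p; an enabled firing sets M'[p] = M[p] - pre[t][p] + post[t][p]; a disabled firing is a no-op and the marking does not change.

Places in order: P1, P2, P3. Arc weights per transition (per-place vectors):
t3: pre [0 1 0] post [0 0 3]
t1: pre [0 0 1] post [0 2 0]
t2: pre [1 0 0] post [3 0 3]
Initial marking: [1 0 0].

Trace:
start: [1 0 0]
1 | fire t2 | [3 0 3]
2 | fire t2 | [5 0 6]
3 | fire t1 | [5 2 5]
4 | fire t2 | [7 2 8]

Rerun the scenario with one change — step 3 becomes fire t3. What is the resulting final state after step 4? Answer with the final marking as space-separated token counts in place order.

7 0 9

(re-executing from step 3 with the substitution; state before step 3: [5 0 6])
3 | fire t3 | [5 0 6]
4 | fire t2 | [7 0 9]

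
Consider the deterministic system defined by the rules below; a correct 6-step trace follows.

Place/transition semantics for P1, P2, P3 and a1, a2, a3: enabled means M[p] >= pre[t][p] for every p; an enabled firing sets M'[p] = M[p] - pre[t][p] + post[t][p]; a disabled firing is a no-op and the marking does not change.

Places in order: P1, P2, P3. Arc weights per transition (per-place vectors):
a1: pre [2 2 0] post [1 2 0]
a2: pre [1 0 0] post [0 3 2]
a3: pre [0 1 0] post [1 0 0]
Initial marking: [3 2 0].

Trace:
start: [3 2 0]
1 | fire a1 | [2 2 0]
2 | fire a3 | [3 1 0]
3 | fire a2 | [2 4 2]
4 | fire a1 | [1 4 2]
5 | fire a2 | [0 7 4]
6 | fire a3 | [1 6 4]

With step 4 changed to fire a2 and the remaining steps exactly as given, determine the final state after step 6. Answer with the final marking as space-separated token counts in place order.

1 9 6

(re-executing from step 4 with the substitution; state before step 4: [2 4 2])
4 | fire a2 | [1 7 4]
5 | fire a2 | [0 10 6]
6 | fire a3 | [1 9 6]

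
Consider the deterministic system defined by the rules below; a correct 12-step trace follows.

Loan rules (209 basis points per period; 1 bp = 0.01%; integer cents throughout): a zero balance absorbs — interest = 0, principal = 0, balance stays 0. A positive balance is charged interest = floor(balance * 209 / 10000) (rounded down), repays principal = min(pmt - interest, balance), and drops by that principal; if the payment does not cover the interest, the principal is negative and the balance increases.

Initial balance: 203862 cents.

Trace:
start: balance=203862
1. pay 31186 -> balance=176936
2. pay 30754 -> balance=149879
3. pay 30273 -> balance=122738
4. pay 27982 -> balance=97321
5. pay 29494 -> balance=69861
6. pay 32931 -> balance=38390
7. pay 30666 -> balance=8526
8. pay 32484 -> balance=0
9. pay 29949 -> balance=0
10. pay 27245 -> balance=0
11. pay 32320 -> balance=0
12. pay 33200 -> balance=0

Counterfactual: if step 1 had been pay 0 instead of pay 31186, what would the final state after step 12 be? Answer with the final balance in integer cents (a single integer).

0

(re-executing from step 1 with the substitution; state before step 1: balance=203862)
1. pay 0 -> balance=208122
2. pay 30754 -> balance=181717
3. pay 30273 -> balance=155241
4. pay 27982 -> balance=130503
5. pay 29494 -> balance=103736
6. pay 32931 -> balance=72973
7. pay 30666 -> balance=43832
8. pay 32484 -> balance=12264
9. pay 29949 -> balance=0
10. pay 27245 -> balance=0
11. pay 32320 -> balance=0
12. pay 33200 -> balance=0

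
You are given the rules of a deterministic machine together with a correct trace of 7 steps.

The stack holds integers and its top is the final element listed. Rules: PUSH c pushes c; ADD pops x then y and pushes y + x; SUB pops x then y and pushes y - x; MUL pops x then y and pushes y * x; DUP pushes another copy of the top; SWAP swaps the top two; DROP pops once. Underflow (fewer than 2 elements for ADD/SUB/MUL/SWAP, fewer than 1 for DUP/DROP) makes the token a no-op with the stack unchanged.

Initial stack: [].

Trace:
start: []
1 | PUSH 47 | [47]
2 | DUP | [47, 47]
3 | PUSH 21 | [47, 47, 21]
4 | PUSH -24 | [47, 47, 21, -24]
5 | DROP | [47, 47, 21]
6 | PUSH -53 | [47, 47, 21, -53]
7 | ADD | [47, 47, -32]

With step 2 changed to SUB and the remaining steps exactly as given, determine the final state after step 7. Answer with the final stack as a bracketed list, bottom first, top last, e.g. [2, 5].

(re-executing from step 2 with the substitution; state before step 2: [47])
2 | SUB | [47]
3 | PUSH 21 | [47, 21]
4 | PUSH -24 | [47, 21, -24]
5 | DROP | [47, 21]
6 | PUSH -53 | [47, 21, -53]
7 | ADD | [47, -32]

[47, -32]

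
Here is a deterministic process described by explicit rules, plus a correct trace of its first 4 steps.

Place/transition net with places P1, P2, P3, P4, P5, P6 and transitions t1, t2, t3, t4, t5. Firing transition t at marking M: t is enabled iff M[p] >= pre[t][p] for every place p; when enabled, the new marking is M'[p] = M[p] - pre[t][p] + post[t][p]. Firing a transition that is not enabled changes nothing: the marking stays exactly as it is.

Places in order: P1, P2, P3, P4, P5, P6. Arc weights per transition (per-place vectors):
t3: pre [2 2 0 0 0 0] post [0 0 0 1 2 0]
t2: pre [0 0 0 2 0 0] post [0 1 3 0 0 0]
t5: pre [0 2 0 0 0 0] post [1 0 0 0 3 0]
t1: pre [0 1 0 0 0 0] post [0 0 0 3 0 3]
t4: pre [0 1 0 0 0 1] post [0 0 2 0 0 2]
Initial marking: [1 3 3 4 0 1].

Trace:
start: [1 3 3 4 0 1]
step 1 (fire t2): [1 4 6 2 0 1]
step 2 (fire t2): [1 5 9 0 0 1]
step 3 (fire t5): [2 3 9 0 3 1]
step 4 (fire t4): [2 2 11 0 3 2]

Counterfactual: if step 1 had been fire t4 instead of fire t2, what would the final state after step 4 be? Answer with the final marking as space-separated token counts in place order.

(re-executing from step 1 with the substitution; state before step 1: [1 3 3 4 0 1])
step 1 (fire t4): [1 2 5 4 0 2]
step 2 (fire t2): [1 3 8 2 0 2]
step 3 (fire t5): [2 1 8 2 3 2]
step 4 (fire t4): [2 0 10 2 3 3]

2 0 10 2 3 3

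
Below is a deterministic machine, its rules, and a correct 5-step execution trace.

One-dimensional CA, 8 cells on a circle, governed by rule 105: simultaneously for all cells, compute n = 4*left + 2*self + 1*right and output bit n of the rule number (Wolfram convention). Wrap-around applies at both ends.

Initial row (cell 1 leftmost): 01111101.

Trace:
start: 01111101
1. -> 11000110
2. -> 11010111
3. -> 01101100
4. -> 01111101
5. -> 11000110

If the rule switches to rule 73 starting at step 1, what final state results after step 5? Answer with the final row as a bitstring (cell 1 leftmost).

01000100

(re-executing steps 1..5 under rule 73; state before step 1: 01111101)
1. -> 01000100
2. -> 00010001
3. -> 01000100
4. -> 00010001
5. -> 01000100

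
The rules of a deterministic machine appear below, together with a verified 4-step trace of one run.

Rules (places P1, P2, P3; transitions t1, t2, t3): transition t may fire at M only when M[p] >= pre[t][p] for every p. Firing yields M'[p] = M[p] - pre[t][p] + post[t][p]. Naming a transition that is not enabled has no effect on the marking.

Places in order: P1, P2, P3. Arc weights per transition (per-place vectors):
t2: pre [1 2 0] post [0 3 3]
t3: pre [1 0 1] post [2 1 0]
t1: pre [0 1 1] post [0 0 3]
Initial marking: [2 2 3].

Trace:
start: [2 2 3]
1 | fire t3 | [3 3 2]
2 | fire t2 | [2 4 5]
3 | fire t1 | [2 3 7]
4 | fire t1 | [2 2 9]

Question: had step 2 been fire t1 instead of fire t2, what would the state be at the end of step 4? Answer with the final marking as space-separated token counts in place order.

(re-executing from step 2 with the substitution; state before step 2: [3 3 2])
2 | fire t1 | [3 2 4]
3 | fire t1 | [3 1 6]
4 | fire t1 | [3 0 8]

3 0 8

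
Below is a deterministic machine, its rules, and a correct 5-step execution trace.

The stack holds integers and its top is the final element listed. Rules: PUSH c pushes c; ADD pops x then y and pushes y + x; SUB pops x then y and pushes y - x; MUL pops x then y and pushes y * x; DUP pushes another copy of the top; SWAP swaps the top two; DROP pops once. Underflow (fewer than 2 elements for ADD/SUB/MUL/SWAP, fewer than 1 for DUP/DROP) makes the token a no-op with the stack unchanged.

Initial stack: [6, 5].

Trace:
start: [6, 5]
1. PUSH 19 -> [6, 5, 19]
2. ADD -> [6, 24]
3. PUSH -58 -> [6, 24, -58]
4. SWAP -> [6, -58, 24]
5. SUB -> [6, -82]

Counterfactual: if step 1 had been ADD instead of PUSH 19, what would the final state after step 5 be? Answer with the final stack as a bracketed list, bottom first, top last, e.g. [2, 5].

[-69]

(re-executing from step 1 with the substitution; state before step 1: [6, 5])
1. ADD -> [11]
2. ADD -> [11]
3. PUSH -58 -> [11, -58]
4. SWAP -> [-58, 11]
5. SUB -> [-69]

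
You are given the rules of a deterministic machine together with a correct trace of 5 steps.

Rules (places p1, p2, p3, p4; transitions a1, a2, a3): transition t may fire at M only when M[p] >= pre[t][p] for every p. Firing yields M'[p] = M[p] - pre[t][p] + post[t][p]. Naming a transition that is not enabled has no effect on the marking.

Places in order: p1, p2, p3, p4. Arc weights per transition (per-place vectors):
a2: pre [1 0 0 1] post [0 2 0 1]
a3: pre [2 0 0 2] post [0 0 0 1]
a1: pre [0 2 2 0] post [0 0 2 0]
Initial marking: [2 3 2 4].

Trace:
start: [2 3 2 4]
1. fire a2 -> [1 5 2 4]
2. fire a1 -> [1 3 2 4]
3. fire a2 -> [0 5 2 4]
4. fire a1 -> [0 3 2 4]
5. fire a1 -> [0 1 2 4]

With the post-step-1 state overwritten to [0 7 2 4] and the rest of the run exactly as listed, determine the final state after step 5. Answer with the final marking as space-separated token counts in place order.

0 1 2 4

state after step 1 := [0 7 2 4]
2. fire a1 -> [0 5 2 4]
3. fire a2 -> [0 5 2 4]
4. fire a1 -> [0 3 2 4]
5. fire a1 -> [0 1 2 4]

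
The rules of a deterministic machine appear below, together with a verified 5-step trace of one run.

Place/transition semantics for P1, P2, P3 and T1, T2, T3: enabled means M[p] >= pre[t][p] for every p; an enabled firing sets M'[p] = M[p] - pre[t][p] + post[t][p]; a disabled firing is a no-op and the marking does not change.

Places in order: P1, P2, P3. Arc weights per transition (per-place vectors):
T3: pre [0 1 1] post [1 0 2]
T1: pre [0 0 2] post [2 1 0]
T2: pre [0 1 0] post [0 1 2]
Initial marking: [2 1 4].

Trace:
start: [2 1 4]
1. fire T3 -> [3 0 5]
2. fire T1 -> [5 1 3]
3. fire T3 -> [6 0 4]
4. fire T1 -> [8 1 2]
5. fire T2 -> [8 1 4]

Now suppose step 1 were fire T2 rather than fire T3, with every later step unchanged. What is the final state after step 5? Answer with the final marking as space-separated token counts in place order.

7 2 5

(re-executing from step 1 with the substitution; state before step 1: [2 1 4])
1. fire T2 -> [2 1 6]
2. fire T1 -> [4 2 4]
3. fire T3 -> [5 1 5]
4. fire T1 -> [7 2 3]
5. fire T2 -> [7 2 5]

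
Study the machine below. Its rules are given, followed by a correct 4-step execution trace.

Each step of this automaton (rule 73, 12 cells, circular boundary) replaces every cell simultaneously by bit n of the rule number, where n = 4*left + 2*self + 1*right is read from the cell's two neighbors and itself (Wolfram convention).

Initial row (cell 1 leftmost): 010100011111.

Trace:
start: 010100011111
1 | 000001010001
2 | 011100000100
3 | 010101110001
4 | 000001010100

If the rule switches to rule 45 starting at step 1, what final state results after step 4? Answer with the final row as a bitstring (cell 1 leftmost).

(re-executing steps 1..4 under rule 45; state before step 1: 010100011111)
1 | 111101010000
2 | 100011110110
3 | 101010001101
4 | 011110101011

011110101011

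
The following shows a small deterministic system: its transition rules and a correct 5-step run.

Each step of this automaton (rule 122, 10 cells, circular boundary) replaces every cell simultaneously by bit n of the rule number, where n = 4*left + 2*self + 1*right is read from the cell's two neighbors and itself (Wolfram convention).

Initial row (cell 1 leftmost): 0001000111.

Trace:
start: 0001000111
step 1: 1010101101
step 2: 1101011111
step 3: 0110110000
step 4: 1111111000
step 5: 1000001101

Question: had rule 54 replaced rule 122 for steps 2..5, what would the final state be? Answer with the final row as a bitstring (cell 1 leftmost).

(re-executing steps 2..5 under rule 54; state before step 2: 1010101101)
step 2: 0111110010
step 3: 1000001111
step 4: 0100010000
step 5: 1110111000

1110111000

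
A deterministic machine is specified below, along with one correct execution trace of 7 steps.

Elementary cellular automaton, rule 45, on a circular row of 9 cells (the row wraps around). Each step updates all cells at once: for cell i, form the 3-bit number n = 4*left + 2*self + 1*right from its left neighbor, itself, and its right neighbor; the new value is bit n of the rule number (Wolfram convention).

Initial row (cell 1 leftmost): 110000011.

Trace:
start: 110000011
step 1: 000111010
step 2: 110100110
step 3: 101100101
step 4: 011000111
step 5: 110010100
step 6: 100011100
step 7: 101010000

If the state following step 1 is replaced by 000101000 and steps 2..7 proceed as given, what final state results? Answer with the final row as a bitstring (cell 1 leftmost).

100100000

state after step 1 := 000101000
step 2: 110111011
step 3: 001100110
step 4: 101000100
step 5: 111010100
step 6: 100111100
step 7: 100100000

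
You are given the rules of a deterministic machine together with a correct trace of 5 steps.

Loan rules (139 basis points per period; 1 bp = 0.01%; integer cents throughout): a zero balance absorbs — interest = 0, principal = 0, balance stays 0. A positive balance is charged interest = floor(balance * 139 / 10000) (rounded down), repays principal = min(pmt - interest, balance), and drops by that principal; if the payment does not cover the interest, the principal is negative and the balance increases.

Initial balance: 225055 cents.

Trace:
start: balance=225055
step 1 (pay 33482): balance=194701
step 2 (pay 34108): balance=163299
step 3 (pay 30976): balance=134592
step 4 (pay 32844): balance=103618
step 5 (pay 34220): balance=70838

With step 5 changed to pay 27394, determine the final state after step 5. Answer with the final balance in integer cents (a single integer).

(re-executing from step 5 with the substitution; state before step 5: balance=103618)
step 5 (pay 27394): balance=77664

77664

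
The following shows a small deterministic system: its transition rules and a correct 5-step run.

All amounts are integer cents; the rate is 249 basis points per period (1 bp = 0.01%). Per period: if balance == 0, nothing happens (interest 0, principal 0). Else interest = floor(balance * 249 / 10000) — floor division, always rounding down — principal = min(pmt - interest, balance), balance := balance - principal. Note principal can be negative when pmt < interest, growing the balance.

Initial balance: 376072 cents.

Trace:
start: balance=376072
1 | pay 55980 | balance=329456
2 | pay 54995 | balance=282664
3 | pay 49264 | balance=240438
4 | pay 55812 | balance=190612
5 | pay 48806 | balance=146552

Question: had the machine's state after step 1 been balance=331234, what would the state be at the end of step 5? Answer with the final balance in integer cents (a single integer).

148513

state after step 1 := balance=331234
2 | pay 54995 | balance=284486
3 | pay 49264 | balance=242305
4 | pay 55812 | balance=192526
5 | pay 48806 | balance=148513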